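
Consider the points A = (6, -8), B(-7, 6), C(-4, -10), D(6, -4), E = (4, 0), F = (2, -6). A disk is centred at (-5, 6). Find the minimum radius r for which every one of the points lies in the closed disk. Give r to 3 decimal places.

The required radius is the distance from (-5, 6) to the farthest point.
Squared distances: 317, 4, 257, 221, 117, 193.
Maximum is 317, attained at A.
r = √317 ≈ 17.804.

17.804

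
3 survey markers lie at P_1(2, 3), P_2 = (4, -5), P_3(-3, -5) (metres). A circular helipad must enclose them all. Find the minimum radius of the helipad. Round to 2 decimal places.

Side lengths²: P_1P_2² = 68, P_1P_3² = 89, P_2P_3² = 49.
Since P_1P_3² = 89 < 68 + 49 = 117, the triangle is acute, so the smallest enclosing circle is the circumcircle.
Circumcentre = (0.5, -1.625), r² = 23.640625.
r = √(23.640625) ≈ 4.86.

4.86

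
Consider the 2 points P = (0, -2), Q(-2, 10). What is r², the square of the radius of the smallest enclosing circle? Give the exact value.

The smallest circle enclosing two points has them as diameter endpoints.
Centre = midpoint = (-1, 4); r² = |PQ|²/4 = 148/4 = 37.

37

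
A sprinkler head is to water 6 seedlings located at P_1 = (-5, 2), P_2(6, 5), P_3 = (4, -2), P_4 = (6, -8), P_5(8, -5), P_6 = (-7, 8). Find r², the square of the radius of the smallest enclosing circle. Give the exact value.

106.25

The minimum enclosing circle of a finite set is fixed by two of the points (as a diameter) or three (as a circumcircle).
The farthest pair is P_4–P_6 with squared distance 425. The circle on this segment as diameter has centre (-0.5, 0) and r² = 425/4 = 106.25.
Check P_1: distance² to centre = 24.25 ≤ 106.25, so it lies inside.
All remaining points lie in this disk, and no smaller disk contains both endpoints, so this is the minimum enclosing circle.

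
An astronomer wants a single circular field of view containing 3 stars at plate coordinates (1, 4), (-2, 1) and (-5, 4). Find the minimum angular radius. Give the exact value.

Call the three points A, B, C in the order given.
Side lengths²: AB² = 18, AC² = 36, BC² = 18.
Since AC² = 36 ≥ 18 + 18 = 36, the angle opposite AC is not acute, so the smallest enclosing circle has AC as diameter.
Centre = midpoint of AC = (-2, 4), r² = 36/4 = 9.
r = √9 = 3.

3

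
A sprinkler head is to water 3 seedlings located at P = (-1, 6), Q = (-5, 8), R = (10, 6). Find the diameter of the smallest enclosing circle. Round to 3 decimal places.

15.133

Side lengths²: PQ² = 20, PR² = 121, QR² = 229.
Since QR² = 229 ≥ 121 + 20 = 141, the angle opposite QR is not acute, so the smallest enclosing circle has QR as diameter.
Centre = midpoint of QR = (2.5, 7), r² = 229/4 = 57.25.
Diameter = 2r = 2√(57.25) ≈ 15.133.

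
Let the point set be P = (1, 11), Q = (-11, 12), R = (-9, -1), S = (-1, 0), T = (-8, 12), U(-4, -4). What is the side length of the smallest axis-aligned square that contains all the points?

The bounding box has width 12 and height 16.
An axis-aligned square enclosing the set must have side ≥ max(width, height).
So the minimum side is max(12, 16) = 16.

16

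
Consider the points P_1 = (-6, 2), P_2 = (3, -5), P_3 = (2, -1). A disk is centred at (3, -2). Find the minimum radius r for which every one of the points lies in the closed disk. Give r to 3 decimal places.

9.849

The required radius is the distance from (3, -2) to the farthest point.
Squared distances: 97, 9, 2.
Maximum is 97, attained at P_1.
r = √97 ≈ 9.849.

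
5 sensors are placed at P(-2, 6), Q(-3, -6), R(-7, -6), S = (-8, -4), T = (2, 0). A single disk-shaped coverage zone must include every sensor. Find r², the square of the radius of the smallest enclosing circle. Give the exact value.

A smallest enclosing disk is always determined by at most three of the input points on its boundary.
The farthest pair is P–R with squared distance 169. The circle on this segment as diameter has centre (-4.5, 0) and r² = 169/4 = 42.25.
Check Q: distance² to centre = 38.25 ≤ 42.25, so it lies inside.
All remaining points lie in this disk, and no smaller disk contains both endpoints, so this is the minimum enclosing circle.

42.25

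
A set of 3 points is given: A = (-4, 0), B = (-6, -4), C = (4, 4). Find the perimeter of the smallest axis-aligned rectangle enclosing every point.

Width = max x − min x = 4 − (-6) = 10.
Height = max y − min y = 4 − (-4) = 8.
Perimeter = 2(10 + 8) = 36.

36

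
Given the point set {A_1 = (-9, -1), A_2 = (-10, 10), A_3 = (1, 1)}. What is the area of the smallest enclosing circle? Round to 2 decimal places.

Side lengths²: A_1A_2² = 122, A_1A_3² = 104, A_2A_3² = 202.
Since A_2A_3² = 202 < 122 + 104 = 226, the triangle is acute, so the smallest enclosing circle is the circumcircle.
Circumcentre = (-279/56, 275/56), r² = 80093/1568.
Area = π·r² = π·80093/1568 ≈ 160.47.

160.47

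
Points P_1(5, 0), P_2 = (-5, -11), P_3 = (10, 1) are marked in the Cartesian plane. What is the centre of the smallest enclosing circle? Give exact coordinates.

(2.5, -5)

Side lengths²: P_1P_2² = 221, P_1P_3² = 26, P_2P_3² = 369.
Since P_2P_3² = 369 ≥ 221 + 26 = 247, the angle opposite P_2P_3 is not acute, so the smallest enclosing circle has P_2P_3 as diameter.
Centre = midpoint of P_2P_3 = (2.5, -5), r² = 369/4 = 92.25.
Centre = (2.5, -5).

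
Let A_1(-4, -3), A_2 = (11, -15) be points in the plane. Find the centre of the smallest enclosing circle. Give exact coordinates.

The smallest circle enclosing two points has them as diameter endpoints.
Centre = midpoint = (3.5, -9); r² = |A_1A_2|²/4 = 369/4 = 92.25.
Centre = (3.5, -9).

(3.5, -9)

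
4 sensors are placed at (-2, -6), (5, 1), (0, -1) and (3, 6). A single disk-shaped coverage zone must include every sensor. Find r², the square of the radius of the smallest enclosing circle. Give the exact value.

By Welzl's lemma the MEC is supported by two points (diametrically opposite) or three points (on a circumcircle).
The farthest pair is (-2, -6)–(3, 6) with squared distance 169. The circle on this segment as diameter has centre (0.5, 0) and r² = 169/4 = 42.25.
Check (5, 1): distance² to centre = 21.25 ≤ 42.25, so it lies inside.
All remaining points lie in this disk, and no smaller disk contains both endpoints, so this is the minimum enclosing circle.

42.25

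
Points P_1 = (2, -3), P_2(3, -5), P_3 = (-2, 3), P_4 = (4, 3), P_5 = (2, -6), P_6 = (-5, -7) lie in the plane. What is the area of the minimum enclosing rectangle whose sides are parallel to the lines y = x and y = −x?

123.5

In coordinates u = x + y, v = x − y the rectangle is axis-aligned; the map (x,y)→(u,v) scales areas by 2.
u-values: -1, -2, 1, 7, -4, -12; range = 7 − (-12) = 19.
v-values: 5, 8, -5, 1, 8, 2; range = 8 − (-5) = 13.
Area = (19 × 13) / 2 = 123.5.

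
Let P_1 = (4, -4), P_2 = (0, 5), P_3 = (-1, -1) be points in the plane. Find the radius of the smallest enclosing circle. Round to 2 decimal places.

4.92

Side lengths²: P_1P_2² = 97, P_1P_3² = 34, P_2P_3² = 37.
Since P_1P_2² = 97 ≥ 37 + 34 = 71, the angle opposite P_1P_2 is not acute, so the smallest enclosing circle has P_1P_2 as diameter.
Centre = midpoint of P_1P_2 = (2, 0.5), r² = 97/4 = 24.25.
r = √(24.25) ≈ 4.92.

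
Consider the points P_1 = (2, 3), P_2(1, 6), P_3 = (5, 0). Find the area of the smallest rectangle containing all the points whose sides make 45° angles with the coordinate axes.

10

In coordinates u = x + y, v = x − y the rectangle is axis-aligned; the map (x,y)→(u,v) scales areas by 2.
u-values: 5, 7, 5; range = 7 − 5 = 2.
v-values: -1, -5, 5; range = 5 − (-5) = 10.
Area = (2 × 10) / 2 = 10.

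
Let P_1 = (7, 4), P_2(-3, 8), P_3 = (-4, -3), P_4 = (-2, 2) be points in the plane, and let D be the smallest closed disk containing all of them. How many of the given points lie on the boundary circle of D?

A smallest enclosing disk is always determined by at most three of the input points on its boundary.
The minimum enclosing circle is determined by three boundary points: P_1, P_2, P_3.
Their circumcentre is (26/57, 122/57) with r² = 150365/3249.
The farthest remaining point P_4 is at distance² 19664/3249 ≤ 150365/3249.
The points at distance exactly r from the centre are P_1, P_2, P_3 — 3 points.

3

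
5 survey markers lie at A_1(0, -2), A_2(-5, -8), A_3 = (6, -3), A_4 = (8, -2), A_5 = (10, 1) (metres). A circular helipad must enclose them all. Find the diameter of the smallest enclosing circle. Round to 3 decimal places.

The minimum enclosing circle of a finite set is fixed by two of the points (as a diameter) or three (as a circumcircle).
The farthest pair is A_2–A_5 with squared distance 306. The circle on this segment as diameter has centre (2.5, -3.5) and r² = 306/4 = 76.5.
Check A_1: distance² to centre = 8.5 ≤ 76.5, so it lies inside.
All remaining points lie in this disk, and no smaller disk contains both endpoints, so this is the minimum enclosing circle.
Diameter = 2r = 2√(76.5) ≈ 17.493.

17.493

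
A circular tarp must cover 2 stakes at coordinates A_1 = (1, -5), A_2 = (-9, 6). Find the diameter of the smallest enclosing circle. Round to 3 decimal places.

The smallest circle enclosing two points has them as diameter endpoints.
Centre = midpoint = (-4, 0.5); r² = |A_1A_2|²/4 = 221/4 = 55.25.
Diameter = 2r = 2√(55.25) ≈ 14.866.

14.866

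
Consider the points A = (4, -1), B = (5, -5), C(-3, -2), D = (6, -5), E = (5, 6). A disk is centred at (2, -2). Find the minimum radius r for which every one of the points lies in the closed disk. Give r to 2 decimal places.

8.54

The required radius is the distance from (2, -2) to the farthest point.
Squared distances: 5, 18, 25, 25, 73.
Maximum is 73, attained at E.
r = √73 ≈ 8.54.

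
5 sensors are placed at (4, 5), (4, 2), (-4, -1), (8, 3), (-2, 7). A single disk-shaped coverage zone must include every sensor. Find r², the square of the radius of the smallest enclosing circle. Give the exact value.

4930/121

The minimum enclosing circle is determined by three boundary points: (-4, -1), (8, 3), (-2, 7).
Their circumcentre is (19/11, 20/11) with r² = 4930/121.
The farthest remaining point (4, 5) is at distance² 1850/121 ≤ 4930/121.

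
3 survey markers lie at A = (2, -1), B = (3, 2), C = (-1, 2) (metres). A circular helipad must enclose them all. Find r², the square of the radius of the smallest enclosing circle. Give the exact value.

5

Side lengths²: AB² = 10, AC² = 18, BC² = 16.
Since AC² = 18 < 16 + 10 = 26, the triangle is acute, so the smallest enclosing circle is the circumcircle.
Circumcentre = (1, 1), r² = 5.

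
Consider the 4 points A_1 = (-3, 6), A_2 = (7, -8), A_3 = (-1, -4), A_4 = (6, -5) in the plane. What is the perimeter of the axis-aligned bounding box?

Width = max x − min x = 7 − (-3) = 10.
Height = max y − min y = 6 − (-8) = 14.
Perimeter = 2(10 + 14) = 48.

48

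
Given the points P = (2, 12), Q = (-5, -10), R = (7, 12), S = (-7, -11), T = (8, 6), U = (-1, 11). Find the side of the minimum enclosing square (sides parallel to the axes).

The bounding box has width 15 and height 23.
An axis-aligned square enclosing the set must have side ≥ max(width, height).
So the minimum side is max(15, 23) = 23.

23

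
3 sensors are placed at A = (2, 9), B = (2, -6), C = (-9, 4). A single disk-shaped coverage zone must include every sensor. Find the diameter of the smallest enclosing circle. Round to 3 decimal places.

Side lengths²: AB² = 225, AC² = 146, BC² = 221.
Since AB² = 225 < 221 + 146 = 367, the triangle is acute, so the smallest enclosing circle is the circumcircle.
Circumcentre = (-27/22, 1.5), r² = 16133/242.
Diameter = 2r = 2√(16133/242) ≈ 16.330.

16.330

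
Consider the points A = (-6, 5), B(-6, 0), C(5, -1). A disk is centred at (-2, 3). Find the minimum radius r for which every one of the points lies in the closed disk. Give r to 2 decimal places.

The required radius is the distance from (-2, 3) to the farthest point.
Squared distances: 20, 25, 65.
Maximum is 65, attained at C.
r = √65 ≈ 8.06.

8.06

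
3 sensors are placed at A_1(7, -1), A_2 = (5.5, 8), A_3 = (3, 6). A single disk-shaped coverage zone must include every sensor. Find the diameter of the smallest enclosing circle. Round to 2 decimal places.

9.12

Side lengths²: A_1A_2² = 83.25, A_1A_3² = 65, A_2A_3² = 10.25.
Since A_1A_2² = 83.25 ≥ 65 + 10.25 = 75.25, the angle opposite A_1A_2 is not acute, so the smallest enclosing circle has A_1A_2 as diameter.
Centre = midpoint of A_1A_2 = (6.25, 3.5), r² = 83.25/4 = 20.8125.
Diameter = 2r = 2√(20.8125) ≈ 9.12.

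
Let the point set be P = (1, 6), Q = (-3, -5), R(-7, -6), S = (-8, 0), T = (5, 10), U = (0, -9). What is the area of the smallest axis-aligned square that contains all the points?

The bounding box has width 13 and height 19.
An axis-aligned square enclosing the set must have side ≥ max(width, height).
So the minimum side is max(13, 19) = 19.
Area = 19² = 361.

361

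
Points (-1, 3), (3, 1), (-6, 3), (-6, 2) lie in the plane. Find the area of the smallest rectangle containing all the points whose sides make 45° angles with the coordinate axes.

In coordinates u = x + y, v = x − y the rectangle is axis-aligned; the map (x,y)→(u,v) scales areas by 2.
u-values: 2, 4, -3, -4; range = 4 − (-4) = 8.
v-values: -4, 2, -9, -8; range = 2 − (-9) = 11.
Area = (8 × 11) / 2 = 44.

44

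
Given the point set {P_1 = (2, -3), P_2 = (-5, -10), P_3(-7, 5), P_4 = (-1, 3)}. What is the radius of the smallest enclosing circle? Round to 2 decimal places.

7.58

The minimum enclosing circle is determined by three boundary points: P_1, P_2, P_3.
Their circumcentre is (-189/34, -83/34) with r² = 33205/578.
The farthest remaining point P_4 is at distance² 29125/578 ≤ 33205/578.
r = √(33205/578) ≈ 7.58.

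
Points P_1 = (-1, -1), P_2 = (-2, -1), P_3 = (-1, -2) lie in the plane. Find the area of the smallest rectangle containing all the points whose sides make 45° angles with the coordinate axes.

1

In coordinates u = x + y, v = x − y the rectangle is axis-aligned; the map (x,y)→(u,v) scales areas by 2.
u-values: -2, -3, -3; range = -2 − (-3) = 1.
v-values: 0, -1, 1; range = 1 − (-1) = 2.
Area = (1 × 2) / 2 = 1.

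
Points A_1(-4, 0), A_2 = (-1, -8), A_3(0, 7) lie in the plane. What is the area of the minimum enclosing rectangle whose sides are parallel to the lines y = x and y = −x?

112

In coordinates u = x + y, v = x − y the rectangle is axis-aligned; the map (x,y)→(u,v) scales areas by 2.
u-values: -4, -9, 7; range = 7 − (-9) = 16.
v-values: -4, 7, -7; range = 7 − (-7) = 14.
Area = (16 × 14) / 2 = 112.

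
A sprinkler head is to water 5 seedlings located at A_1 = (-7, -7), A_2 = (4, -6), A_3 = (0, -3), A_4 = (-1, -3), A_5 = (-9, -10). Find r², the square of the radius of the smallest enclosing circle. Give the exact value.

46.25

By Welzl's lemma the MEC is supported by two points (diametrically opposite) or three points (on a circumcircle).
The farthest pair is A_2–A_5 with squared distance 185. The circle on this segment as diameter has centre (-2.5, -8) and r² = 185/4 = 46.25.
Check A_1: distance² to centre = 21.25 ≤ 46.25, so it lies inside.
All remaining points lie in this disk, and no smaller disk contains both endpoints, so this is the minimum enclosing circle.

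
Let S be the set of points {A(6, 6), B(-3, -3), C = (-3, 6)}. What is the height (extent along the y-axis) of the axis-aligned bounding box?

max y = 6, min y = -3, so height = 9.

9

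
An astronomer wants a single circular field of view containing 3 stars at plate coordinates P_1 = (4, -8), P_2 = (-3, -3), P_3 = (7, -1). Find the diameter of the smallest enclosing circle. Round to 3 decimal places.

Side lengths²: P_1P_2² = 74, P_1P_3² = 58, P_2P_3² = 104.
Since P_2P_3² = 104 < 74 + 58 = 132, the triangle is acute, so the smallest enclosing circle is the circumcircle.
Circumcentre = (2.21875, -3.09375), r² = 27.244140625.
Diameter = 2r = 2√(27.244140625) ≈ 10.439.

10.439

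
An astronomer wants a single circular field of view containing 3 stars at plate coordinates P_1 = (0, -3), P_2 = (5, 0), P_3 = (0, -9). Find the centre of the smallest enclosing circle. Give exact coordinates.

Side lengths²: P_1P_2² = 34, P_1P_3² = 36, P_2P_3² = 106.
Since P_2P_3² = 106 ≥ 36 + 34 = 70, the angle opposite P_2P_3 is not acute, so the smallest enclosing circle has P_2P_3 as diameter.
Centre = midpoint of P_2P_3 = (2.5, -4.5), r² = 106/4 = 26.5.
Centre = (2.5, -4.5).

(2.5, -4.5)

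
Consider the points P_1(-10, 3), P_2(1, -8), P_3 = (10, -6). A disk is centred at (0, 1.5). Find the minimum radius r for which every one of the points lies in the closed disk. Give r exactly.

12.5

The required radius is the distance from (0, 1.5) to the farthest point.
Squared distances: 102.25, 91.25, 156.25.
Maximum is 156.25, attained at P_3.
r = √(156.25) = 12.5.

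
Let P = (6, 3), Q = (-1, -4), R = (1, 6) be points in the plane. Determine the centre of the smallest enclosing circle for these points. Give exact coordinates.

(1.25, 0.75)

Side lengths²: PQ² = 98, PR² = 34, QR² = 104.
Since QR² = 104 < 98 + 34 = 132, the triangle is acute, so the smallest enclosing circle is the circumcircle.
Circumcentre = (1.25, 0.75), r² = 27.625.
Centre = (1.25, 0.75).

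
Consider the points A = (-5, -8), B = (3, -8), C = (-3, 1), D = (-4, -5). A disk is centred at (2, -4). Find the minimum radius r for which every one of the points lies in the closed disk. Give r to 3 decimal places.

8.062

The required radius is the distance from (2, -4) to the farthest point.
Squared distances: 65, 17, 50, 37.
Maximum is 65, attained at A.
r = √65 ≈ 8.062.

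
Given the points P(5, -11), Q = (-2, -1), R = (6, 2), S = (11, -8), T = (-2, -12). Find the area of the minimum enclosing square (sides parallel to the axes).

The bounding box has width 13 and height 14.
An axis-aligned square enclosing the set must have side ≥ max(width, height).
So the minimum side is max(13, 14) = 14.
Area = 14² = 196.

196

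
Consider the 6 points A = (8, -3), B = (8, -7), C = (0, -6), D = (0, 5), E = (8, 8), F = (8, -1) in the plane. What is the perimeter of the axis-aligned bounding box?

46

Width = max x − min x = 8 − 0 = 8.
Height = max y − min y = 8 − (-7) = 15.
Perimeter = 2(8 + 15) = 46.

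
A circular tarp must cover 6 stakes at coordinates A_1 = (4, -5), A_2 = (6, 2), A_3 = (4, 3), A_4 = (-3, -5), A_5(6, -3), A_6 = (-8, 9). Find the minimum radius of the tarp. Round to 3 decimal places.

9.247

A smallest enclosing disk is always determined by at most three of the input points on its boundary.
The minimum enclosing circle is determined by three boundary points: A_1, A_5, A_6.
Their circumcentre is (-19/13, 32/13) with r² = 14450/169.
The farthest remaining point A_4 is at distance² 9809/169 ≤ 14450/169.
r = √(14450/169) ≈ 9.247.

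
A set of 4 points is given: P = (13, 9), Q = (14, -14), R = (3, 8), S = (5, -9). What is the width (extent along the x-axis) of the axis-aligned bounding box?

11

max x = 14, min x = 3, so width = 11.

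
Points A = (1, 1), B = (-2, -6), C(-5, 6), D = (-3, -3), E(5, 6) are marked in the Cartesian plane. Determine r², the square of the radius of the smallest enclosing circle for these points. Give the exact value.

A smallest enclosing disk is always determined by at most three of the input points on its boundary.
The minimum enclosing circle is determined by three boundary points: B, C, E.
Their circumcentre is (0, 0.875) with r² = 51.265625.
The farthest remaining point D is at distance² 24.015625 ≤ 51.265625.

51.265625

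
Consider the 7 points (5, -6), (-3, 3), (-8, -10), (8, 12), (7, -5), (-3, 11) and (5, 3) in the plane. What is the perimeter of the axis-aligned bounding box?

Width = max x − min x = 8 − (-8) = 16.
Height = max y − min y = 12 − (-10) = 22.
Perimeter = 2(16 + 22) = 76.

76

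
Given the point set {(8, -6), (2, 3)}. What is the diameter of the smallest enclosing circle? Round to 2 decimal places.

The smallest circle enclosing two points has them as diameter endpoints.
Centre = midpoint = (5, -1.5); r² = |(8, -6)−(2, 3)|²/4 = 117/4 = 29.25.
Diameter = 2r = 2√(29.25) ≈ 10.82.

10.82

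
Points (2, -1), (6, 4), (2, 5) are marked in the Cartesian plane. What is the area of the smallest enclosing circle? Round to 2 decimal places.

34.21

Call the three points A, B, C in the order given.
Side lengths²: AB² = 41, AC² = 36, BC² = 17.
Since AB² = 41 < 36 + 17 = 53, the triangle is acute, so the smallest enclosing circle is the circumcircle.
Circumcentre = (3.375, 2), r² = 10.890625.
Area = π·r² = π·10.890625 ≈ 34.21.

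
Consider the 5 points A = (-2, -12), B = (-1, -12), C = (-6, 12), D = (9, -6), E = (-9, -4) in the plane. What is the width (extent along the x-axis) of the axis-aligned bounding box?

18

max x = 9, min x = -9, so width = 18.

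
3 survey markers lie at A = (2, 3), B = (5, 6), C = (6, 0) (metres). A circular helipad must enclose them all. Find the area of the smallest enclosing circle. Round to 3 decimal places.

Side lengths²: AB² = 18, AC² = 25, BC² = 37.
Since BC² = 37 < 25 + 18 = 43, the triangle is acute, so the smallest enclosing circle is the circumcircle.
Circumcentre = (71/14, 41/14), r² = 925/98.
Area = π·r² = π·925/98 ≈ 29.653.

29.653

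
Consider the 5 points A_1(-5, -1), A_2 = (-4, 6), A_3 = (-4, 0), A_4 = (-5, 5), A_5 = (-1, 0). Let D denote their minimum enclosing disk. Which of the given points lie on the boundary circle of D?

A_1, A_2, A_5

A smallest enclosing disk is always determined by at most three of the input points on its boundary.
The minimum enclosing circle is determined by three boundary points: A_1, A_2, A_5.
Their circumcentre is (-67/18, 43/18) with r² = 2125/162.
The farthest remaining point A_4 is at distance² 1369/162 ≤ 2125/162.
The points at distance exactly r from the centre are A_1, A_2, A_5 — 3 points.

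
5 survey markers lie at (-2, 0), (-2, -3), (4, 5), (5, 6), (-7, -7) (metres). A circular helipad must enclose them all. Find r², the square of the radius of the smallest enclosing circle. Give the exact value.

The minimum enclosing circle of a finite set is fixed by two of the points (as a diameter) or three (as a circumcircle).
The farthest pair is (5, 6)–(-7, -7) with squared distance 313. The circle on this segment as diameter has centre (-1, -0.5) and r² = 313/4 = 78.25.
Check (-2, 0): distance² to centre = 1.25 ≤ 78.25, so it lies inside.
All remaining points lie in this disk, and no smaller disk contains both endpoints, so this is the minimum enclosing circle.

78.25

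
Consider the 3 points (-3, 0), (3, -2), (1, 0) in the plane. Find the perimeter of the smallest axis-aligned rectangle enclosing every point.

Width = max x − min x = 3 − (-3) = 6.
Height = max y − min y = 0 − (-2) = 2.
Perimeter = 2(6 + 2) = 16.

16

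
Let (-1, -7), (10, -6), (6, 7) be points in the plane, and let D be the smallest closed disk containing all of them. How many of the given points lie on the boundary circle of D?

Call the three points A, B, C in the order given.
Side lengths²: AB² = 122, AC² = 245, BC² = 185.
Since AC² = 245 < 185 + 122 = 307, the triangle is acute, so the smallest enclosing circle is the circumcircle.
Circumcentre = (167/42, -31/42), r² = 56425/882.
The points at distance exactly r from the centre are (-1, -7), (10, -6), (6, 7) — 3 points.

3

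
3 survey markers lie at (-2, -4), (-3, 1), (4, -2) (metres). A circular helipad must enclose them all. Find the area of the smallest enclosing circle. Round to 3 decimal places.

Call the three points A, B, C in the order given.
Side lengths²: AB² = 26, AC² = 40, BC² = 58.
Since BC² = 58 < 40 + 26 = 66, the triangle is acute, so the smallest enclosing circle is the circumcircle.
Circumcentre = (0.3125, -0.9375), r² = 14.7265625.
Area = π·r² = π·14.7265625 ≈ 46.265.

46.265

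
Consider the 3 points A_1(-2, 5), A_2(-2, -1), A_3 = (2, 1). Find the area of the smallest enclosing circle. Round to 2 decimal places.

31.42

Side lengths²: A_1A_2² = 36, A_1A_3² = 32, A_2A_3² = 20.
Since A_1A_2² = 36 < 32 + 20 = 52, the triangle is acute, so the smallest enclosing circle is the circumcircle.
Circumcentre = (-1, 2), r² = 10.
Area = π·r² = π·10 ≈ 31.42.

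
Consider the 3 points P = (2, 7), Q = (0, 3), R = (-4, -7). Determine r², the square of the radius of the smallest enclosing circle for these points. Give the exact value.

Side lengths²: PQ² = 20, PR² = 232, QR² = 116.
Since PR² = 232 ≥ 116 + 20 = 136, the angle opposite PR is not acute, so the smallest enclosing circle has PR as diameter.
Centre = midpoint of PR = (-1, 0), r² = 232/4 = 58.

58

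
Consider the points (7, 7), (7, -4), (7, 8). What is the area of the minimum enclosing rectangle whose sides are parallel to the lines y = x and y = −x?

72

In coordinates u = x + y, v = x − y the rectangle is axis-aligned; the map (x,y)→(u,v) scales areas by 2.
u-values: 14, 3, 15; range = 15 − 3 = 12.
v-values: 0, 11, -1; range = 11 − (-1) = 12.
Area = (12 × 12) / 2 = 72.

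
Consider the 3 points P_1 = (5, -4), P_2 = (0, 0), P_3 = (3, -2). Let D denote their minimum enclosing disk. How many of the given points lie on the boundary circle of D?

Side lengths²: P_1P_2² = 41, P_1P_3² = 8, P_2P_3² = 13.
Since P_1P_2² = 41 ≥ 13 + 8 = 21, the angle opposite P_1P_2 is not acute, so the smallest enclosing circle has P_1P_2 as diameter.
Centre = midpoint of P_1P_2 = (2.5, -2), r² = 41/4 = 10.25.
The points at distance exactly r from the centre are P_1, P_2 — 2 points.

2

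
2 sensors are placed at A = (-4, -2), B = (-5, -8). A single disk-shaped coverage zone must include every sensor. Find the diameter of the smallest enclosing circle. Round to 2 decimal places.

The smallest circle enclosing two points has them as diameter endpoints.
Centre = midpoint = (-4.5, -5); r² = |AB|²/4 = 37/4 = 9.25.
Diameter = 2r = 2√(9.25) ≈ 6.08.

6.08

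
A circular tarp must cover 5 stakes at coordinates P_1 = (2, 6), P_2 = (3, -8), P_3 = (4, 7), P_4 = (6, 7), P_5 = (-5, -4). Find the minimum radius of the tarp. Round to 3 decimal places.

By Welzl's lemma the MEC is supported by two points (diametrically opposite) or three points (on a circumcircle).
The minimum enclosing circle is determined by three boundary points: P_2, P_4, P_5.
Their circumcentre is (2, 0) with r² = 65.
The farthest remaining point P_3 is at distance² 53 ≤ 65.
r = √65 ≈ 8.062.

8.062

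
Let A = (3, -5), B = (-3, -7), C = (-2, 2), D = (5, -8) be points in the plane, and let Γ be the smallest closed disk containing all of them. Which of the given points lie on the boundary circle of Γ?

By Welzl's lemma the MEC is supported by two points (diametrically opposite) or three points (on a circumcircle).
The farthest pair is C–D with squared distance 149. The circle on this segment as diameter has centre (1.5, -3) and r² = 149/4 = 37.25.
Check A: distance² to centre = 6.25 ≤ 37.25, so it lies inside.
All remaining points lie in this disk, and no smaller disk contains both endpoints, so this is the minimum enclosing circle.
The points at distance exactly r from the centre are C, D — 2 points.

C, D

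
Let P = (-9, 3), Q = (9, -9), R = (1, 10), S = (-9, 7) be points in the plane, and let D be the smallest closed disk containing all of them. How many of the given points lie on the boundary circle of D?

The minimum enclosing circle of a finite set is fixed by two of the points (as a diameter) or three (as a circumcircle).
The farthest pair is Q–S with squared distance 580. The circle on this segment as diameter has centre (0, -1) and r² = 580/4 = 145.
Check P: distance² to centre = 97 ≤ 145, so it lies inside.
All remaining points lie in this disk, and no smaller disk contains both endpoints, so this is the minimum enclosing circle.
The points at distance exactly r from the centre are Q, S — 2 points.

2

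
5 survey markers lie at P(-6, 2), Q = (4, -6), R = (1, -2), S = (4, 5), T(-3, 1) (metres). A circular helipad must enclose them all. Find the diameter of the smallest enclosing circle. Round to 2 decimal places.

The minimum enclosing circle is determined by three boundary points: P, Q, S.
Their circumcentre is (0.2, -0.5) with r² = 44.69.
The farthest remaining point T is at distance² 12.49 ≤ 44.69.
Diameter = 2r = 2√(44.69) ≈ 13.37.

13.37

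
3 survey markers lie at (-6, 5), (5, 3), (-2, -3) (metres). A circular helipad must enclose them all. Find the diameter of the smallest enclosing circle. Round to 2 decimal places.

Call the three points A, B, C in the order given.
Side lengths²: AB² = 125, AC² = 80, BC² = 85.
Since AB² = 125 < 85 + 80 = 165, the triangle is acute, so the smallest enclosing circle is the circumcircle.
Circumcentre = (-0.75, 2.625), r² = 33.203125.
Diameter = 2r = 2√(33.203125) ≈ 11.52.

11.52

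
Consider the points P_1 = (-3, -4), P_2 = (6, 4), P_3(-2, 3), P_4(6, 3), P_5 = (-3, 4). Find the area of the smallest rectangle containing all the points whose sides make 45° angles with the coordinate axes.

In coordinates u = x + y, v = x − y the rectangle is axis-aligned; the map (x,y)→(u,v) scales areas by 2.
u-values: -7, 10, 1, 9, 1; range = 10 − (-7) = 17.
v-values: 1, 2, -5, 3, -7; range = 3 − (-7) = 10.
Area = (17 × 10) / 2 = 85.

85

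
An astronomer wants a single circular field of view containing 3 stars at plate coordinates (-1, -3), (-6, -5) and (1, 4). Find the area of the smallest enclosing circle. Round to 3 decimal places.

102.102

Call the three points A, B, C in the order given.
Side lengths²: AB² = 29, AC² = 53, BC² = 130.
Since BC² = 130 ≥ 53 + 29 = 82, the angle opposite BC is not acute, so the smallest enclosing circle has BC as diameter.
Centre = midpoint of BC = (-2.5, -0.5), r² = 130/4 = 32.5.
Area = π·r² = π·32.5 ≈ 102.102.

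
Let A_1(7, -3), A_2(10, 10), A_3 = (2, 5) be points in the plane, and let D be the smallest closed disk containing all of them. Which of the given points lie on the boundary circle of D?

Side lengths²: A_1A_2² = 178, A_1A_3² = 89, A_2A_3² = 89.
Since A_1A_2² = 178 ≥ 89 + 89 = 178, the angle opposite A_1A_2 is not acute, so the smallest enclosing circle has A_1A_2 as diameter.
Centre = midpoint of A_1A_2 = (8.5, 3.5), r² = 178/4 = 44.5.
The points at distance exactly r from the centre are A_1, A_2, A_3 — 3 points.

A_1, A_2, A_3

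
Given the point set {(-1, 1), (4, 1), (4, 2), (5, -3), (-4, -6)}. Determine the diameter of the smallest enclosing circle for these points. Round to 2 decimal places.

11.31

The farthest pair is (4, 2)–(-4, -6) with squared distance 128. The circle on this segment as diameter has centre (0, -2) and r² = 128/4 = 32.
Check (-1, 1): distance² to centre = 10 ≤ 32, so it lies inside.
All remaining points lie in this disk, and no smaller disk contains both endpoints, so this is the minimum enclosing circle.
Diameter = 2r = 2√32 ≈ 11.31.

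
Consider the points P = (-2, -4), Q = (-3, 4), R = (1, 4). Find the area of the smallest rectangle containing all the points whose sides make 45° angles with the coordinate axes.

49.5

In coordinates u = x + y, v = x − y the rectangle is axis-aligned; the map (x,y)→(u,v) scales areas by 2.
u-values: -6, 1, 5; range = 5 − (-6) = 11.
v-values: 2, -7, -3; range = 2 − (-7) = 9.
Area = (11 × 9) / 2 = 49.5.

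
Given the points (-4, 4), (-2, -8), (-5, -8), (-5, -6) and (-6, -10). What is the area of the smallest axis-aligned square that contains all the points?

196

The bounding box has width 4 and height 14.
An axis-aligned square enclosing the set must have side ≥ max(width, height).
So the minimum side is max(4, 14) = 14.
Area = 14² = 196.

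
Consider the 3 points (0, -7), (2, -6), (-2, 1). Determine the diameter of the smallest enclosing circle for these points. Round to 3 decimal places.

Call the three points A, B, C in the order given.
Side lengths²: AB² = 5, AC² = 68, BC² = 65.
Since AC² = 68 < 65 + 5 = 70, the triangle is acute, so the smallest enclosing circle is the circumcircle.
Circumcentre = (-7/9, -53/18), r² = 5525/324.
Diameter = 2r = 2√(5525/324) ≈ 8.259.

8.259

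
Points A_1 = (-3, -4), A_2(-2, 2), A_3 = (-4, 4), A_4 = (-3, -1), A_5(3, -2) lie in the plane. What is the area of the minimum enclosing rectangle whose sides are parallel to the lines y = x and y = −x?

52

In coordinates u = x + y, v = x − y the rectangle is axis-aligned; the map (x,y)→(u,v) scales areas by 2.
u-values: -7, 0, 0, -4, 1; range = 1 − (-7) = 8.
v-values: 1, -4, -8, -2, 5; range = 5 − (-8) = 13.
Area = (8 × 13) / 2 = 52.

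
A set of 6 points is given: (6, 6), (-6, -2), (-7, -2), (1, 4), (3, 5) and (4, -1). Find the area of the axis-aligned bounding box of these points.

104

x ranges over [-7, 6], width 13.
y ranges over [-2, 6], height 8.
Area = 13 × 8 = 104.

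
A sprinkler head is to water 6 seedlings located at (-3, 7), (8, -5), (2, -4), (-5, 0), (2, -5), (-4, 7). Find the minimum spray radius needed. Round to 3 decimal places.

The minimum enclosing circle of a finite set is fixed by two of the points (as a diameter) or three (as a circumcircle).
The farthest pair is (8, -5)–(-4, 7) with squared distance 288. The circle on this segment as diameter has centre (2, 1) and r² = 288/4 = 72.
Check (-3, 7): distance² to centre = 61 ≤ 72, so it lies inside.
All remaining points lie in this disk, and no smaller disk contains both endpoints, so this is the minimum enclosing circle.
r = √72 ≈ 8.485.

8.485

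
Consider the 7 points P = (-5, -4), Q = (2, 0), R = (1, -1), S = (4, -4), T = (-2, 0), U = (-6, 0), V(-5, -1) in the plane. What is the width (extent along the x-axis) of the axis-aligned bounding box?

10

max x = 4, min x = -6, so width = 10.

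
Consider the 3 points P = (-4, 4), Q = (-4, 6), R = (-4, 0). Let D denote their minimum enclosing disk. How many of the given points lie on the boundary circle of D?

2

Side lengths²: PQ² = 4, PR² = 16, QR² = 36.
Since QR² = 36 ≥ 16 + 4 = 20, the angle opposite QR is not acute, so the smallest enclosing circle has QR as diameter.
Centre = midpoint of QR = (-4, 3), r² = 36/4 = 9.
The points at distance exactly r from the centre are Q, R — 2 points.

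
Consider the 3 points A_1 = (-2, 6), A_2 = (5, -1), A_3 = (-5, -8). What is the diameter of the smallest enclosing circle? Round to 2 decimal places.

Side lengths²: A_1A_2² = 98, A_1A_3² = 205, A_2A_3² = 149.
Since A_1A_3² = 205 < 149 + 98 = 247, the triangle is acute, so the smallest enclosing circle is the circumcircle.
Circumcentre = (-77/34, -43/34), r² = 30545/578.
Diameter = 2r = 2√(30545/578) ≈ 14.54.

14.54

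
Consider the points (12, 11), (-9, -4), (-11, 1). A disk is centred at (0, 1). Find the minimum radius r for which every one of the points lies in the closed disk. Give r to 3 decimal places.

15.620

The required radius is the distance from (0, 1) to the farthest point.
Squared distances: 244, 106, 121.
Maximum is 244, attained at (12, 11).
r = √244 ≈ 15.620.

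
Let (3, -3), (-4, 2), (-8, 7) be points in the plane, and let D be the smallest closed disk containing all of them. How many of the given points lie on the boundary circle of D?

2

Call the three points A, B, C in the order given.
Side lengths²: AB² = 74, AC² = 221, BC² = 41.
Since AC² = 221 ≥ 74 + 41 = 115, the angle opposite AC is not acute, so the smallest enclosing circle has AC as diameter.
Centre = midpoint of AC = (-2.5, 2), r² = 221/4 = 55.25.
The points at distance exactly r from the centre are (3, -3), (-8, 7) — 2 points.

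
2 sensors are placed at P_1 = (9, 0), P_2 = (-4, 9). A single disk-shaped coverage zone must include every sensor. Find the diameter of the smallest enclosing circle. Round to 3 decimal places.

The smallest circle enclosing two points has them as diameter endpoints.
Centre = midpoint = (2.5, 4.5); r² = |P_1P_2|²/4 = 250/4 = 62.5.
Diameter = 2r = 2√(62.5) ≈ 15.811.

15.811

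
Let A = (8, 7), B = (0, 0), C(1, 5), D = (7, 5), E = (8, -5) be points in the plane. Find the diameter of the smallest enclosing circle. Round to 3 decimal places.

12.695

A smallest enclosing disk is always determined by at most three of the input points on its boundary.
The minimum enclosing circle is determined by three boundary points: A, C, E.
Their circumcentre is (83/14, 1) with r² = 7897/196.
The farthest remaining point B is at distance² 7085/196 ≤ 7897/196.
Diameter = 2r = 2√(7897/196) ≈ 12.695.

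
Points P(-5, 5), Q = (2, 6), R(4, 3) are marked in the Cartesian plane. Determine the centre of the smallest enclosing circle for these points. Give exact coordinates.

(-0.5, 4)

Side lengths²: PQ² = 50, PR² = 85, QR² = 13.
Since PR² = 85 ≥ 50 + 13 = 63, the angle opposite PR is not acute, so the smallest enclosing circle has PR as diameter.
Centre = midpoint of PR = (-0.5, 4), r² = 85/4 = 21.25.
Centre = (-0.5, 4).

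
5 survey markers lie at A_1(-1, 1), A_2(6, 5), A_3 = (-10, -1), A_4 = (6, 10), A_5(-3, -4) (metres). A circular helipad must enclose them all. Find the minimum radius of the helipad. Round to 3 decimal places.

9.708

The minimum enclosing circle of a finite set is fixed by two of the points (as a diameter) or three (as a circumcircle).
The farthest pair is A_3–A_4 with squared distance 377. The circle on this segment as diameter has centre (-2, 4.5) and r² = 377/4 = 94.25.
Check A_1: distance² to centre = 13.25 ≤ 94.25, so it lies inside.
All remaining points lie in this disk, and no smaller disk contains both endpoints, so this is the minimum enclosing circle.
r = √(94.25) ≈ 9.708.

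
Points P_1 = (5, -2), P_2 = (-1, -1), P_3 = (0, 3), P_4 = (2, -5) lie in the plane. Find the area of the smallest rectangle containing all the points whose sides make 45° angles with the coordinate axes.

30

In coordinates u = x + y, v = x − y the rectangle is axis-aligned; the map (x,y)→(u,v) scales areas by 2.
u-values: 3, -2, 3, -3; range = 3 − (-3) = 6.
v-values: 7, 0, -3, 7; range = 7 − (-3) = 10.
Area = (6 × 10) / 2 = 30.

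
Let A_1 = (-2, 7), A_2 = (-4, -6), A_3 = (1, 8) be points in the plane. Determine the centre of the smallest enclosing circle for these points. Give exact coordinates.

(-1.5, 1)

Side lengths²: A_1A_2² = 173, A_1A_3² = 10, A_2A_3² = 221.
Since A_2A_3² = 221 ≥ 173 + 10 = 183, the angle opposite A_2A_3 is not acute, so the smallest enclosing circle has A_2A_3 as diameter.
Centre = midpoint of A_2A_3 = (-1.5, 1), r² = 221/4 = 55.25.
Centre = (-1.5, 1).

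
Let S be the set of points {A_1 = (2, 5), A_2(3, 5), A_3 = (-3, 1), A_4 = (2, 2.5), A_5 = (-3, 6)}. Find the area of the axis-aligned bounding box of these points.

30

x ranges over [-3, 3], width 6.
y ranges over [1, 6], height 5.
Area = 6 × 5 = 30.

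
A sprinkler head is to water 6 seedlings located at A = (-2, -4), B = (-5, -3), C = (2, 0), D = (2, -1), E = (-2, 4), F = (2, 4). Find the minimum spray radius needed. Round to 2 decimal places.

4.95

By Welzl's lemma the MEC is supported by two points (diametrically opposite) or three points (on a circumcircle).
The farthest pair is B–F with squared distance 98. The circle on this segment as diameter has centre (-1.5, 0.5) and r² = 98/4 = 24.5.
Check A: distance² to centre = 20.5 ≤ 24.5, so it lies inside.
All remaining points lie in this disk, and no smaller disk contains both endpoints, so this is the minimum enclosing circle.
r = √(24.5) ≈ 4.95.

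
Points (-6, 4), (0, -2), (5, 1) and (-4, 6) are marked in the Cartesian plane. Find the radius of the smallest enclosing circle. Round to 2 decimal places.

5.70

A smallest enclosing disk is always determined by at most three of the input points on its boundary.
The farthest pair is (-6, 4)–(5, 1) with squared distance 130. The circle on this segment as diameter has centre (-0.5, 2.5) and r² = 130/4 = 32.5.
Check (0, -2): distance² to centre = 20.5 ≤ 32.5, so it lies inside.
All remaining points lie in this disk, and no smaller disk contains both endpoints, so this is the minimum enclosing circle.
r = √(32.5) ≈ 5.70.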